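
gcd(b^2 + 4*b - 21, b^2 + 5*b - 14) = b + 7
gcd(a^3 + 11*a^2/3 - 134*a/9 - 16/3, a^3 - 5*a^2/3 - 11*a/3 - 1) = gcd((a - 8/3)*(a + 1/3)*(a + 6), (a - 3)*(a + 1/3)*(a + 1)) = a + 1/3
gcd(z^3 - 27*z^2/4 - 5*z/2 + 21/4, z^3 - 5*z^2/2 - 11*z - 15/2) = z + 1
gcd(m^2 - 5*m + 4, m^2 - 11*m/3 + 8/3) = m - 1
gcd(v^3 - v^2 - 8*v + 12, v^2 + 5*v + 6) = v + 3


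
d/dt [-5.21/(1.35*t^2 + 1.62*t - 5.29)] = (14.067*t + 8.4402)/(1.35*t^2 + 1.62*t - 5.29)^2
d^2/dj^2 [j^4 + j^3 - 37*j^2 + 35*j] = 12*j^2 + 6*j - 74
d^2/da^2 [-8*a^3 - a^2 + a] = -48*a - 2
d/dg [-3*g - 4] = -3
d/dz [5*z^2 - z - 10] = 10*z - 1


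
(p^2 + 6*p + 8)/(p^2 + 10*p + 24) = (p + 2)/(p + 6)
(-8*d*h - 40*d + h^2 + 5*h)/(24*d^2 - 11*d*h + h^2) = (-h - 5)/(3*d - h)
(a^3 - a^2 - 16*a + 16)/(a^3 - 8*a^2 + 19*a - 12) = (a + 4)/(a - 3)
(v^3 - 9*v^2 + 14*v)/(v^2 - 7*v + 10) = v*(v - 7)/(v - 5)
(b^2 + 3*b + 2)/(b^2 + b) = (b + 2)/b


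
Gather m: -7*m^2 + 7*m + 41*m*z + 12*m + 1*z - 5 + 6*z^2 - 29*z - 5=-7*m^2 + m*(41*z + 19) + 6*z^2 - 28*z - 10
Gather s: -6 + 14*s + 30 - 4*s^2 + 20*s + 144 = -4*s^2 + 34*s + 168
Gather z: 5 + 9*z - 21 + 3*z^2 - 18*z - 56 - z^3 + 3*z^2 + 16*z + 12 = -z^3 + 6*z^2 + 7*z - 60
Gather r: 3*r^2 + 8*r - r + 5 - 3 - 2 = 3*r^2 + 7*r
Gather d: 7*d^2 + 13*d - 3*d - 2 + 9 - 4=7*d^2 + 10*d + 3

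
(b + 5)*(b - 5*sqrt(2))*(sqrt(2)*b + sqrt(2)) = sqrt(2)*b^3 - 10*b^2 + 6*sqrt(2)*b^2 - 60*b + 5*sqrt(2)*b - 50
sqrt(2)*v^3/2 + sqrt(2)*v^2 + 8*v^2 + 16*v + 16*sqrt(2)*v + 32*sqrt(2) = (v + 4*sqrt(2))^2*(sqrt(2)*v/2 + sqrt(2))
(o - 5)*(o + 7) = o^2 + 2*o - 35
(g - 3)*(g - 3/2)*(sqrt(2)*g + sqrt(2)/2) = sqrt(2)*g^3 - 4*sqrt(2)*g^2 + 9*sqrt(2)*g/4 + 9*sqrt(2)/4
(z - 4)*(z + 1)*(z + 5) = z^3 + 2*z^2 - 19*z - 20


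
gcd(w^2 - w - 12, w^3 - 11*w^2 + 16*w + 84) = 1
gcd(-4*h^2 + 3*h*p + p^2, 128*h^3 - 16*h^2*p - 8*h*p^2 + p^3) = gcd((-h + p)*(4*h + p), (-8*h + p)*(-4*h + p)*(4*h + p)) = 4*h + p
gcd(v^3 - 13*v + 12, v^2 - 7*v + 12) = v - 3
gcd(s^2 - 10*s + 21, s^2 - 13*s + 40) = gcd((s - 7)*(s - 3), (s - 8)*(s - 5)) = 1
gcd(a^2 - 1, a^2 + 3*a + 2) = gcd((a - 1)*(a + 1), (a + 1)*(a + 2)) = a + 1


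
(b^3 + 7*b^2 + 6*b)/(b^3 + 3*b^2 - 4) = b*(b^2 + 7*b + 6)/(b^3 + 3*b^2 - 4)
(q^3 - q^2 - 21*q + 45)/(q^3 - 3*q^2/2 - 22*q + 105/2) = 2*(q - 3)/(2*q - 7)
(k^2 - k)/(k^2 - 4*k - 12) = k*(1 - k)/(-k^2 + 4*k + 12)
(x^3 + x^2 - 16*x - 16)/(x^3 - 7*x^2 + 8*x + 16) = (x + 4)/(x - 4)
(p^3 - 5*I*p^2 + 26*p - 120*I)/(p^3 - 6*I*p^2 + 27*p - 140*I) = (p - 6*I)/(p - 7*I)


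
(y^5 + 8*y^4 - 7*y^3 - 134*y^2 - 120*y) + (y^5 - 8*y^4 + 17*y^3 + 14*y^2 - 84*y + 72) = 2*y^5 + 10*y^3 - 120*y^2 - 204*y + 72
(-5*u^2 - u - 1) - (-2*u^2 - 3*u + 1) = -3*u^2 + 2*u - 2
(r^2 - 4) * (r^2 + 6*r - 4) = r^4 + 6*r^3 - 8*r^2 - 24*r + 16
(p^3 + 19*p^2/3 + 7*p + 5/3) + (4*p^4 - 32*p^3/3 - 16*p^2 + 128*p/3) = 4*p^4 - 29*p^3/3 - 29*p^2/3 + 149*p/3 + 5/3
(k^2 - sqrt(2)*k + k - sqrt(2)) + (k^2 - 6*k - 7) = 2*k^2 - 5*k - sqrt(2)*k - 7 - sqrt(2)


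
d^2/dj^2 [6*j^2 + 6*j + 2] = 12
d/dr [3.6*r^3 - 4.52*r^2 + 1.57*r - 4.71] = 10.8*r^2 - 9.04*r + 1.57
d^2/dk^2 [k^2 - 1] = 2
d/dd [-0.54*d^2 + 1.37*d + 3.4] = 1.37 - 1.08*d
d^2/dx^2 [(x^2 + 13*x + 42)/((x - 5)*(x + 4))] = 4*(7*x^3 + 93*x^2 + 327*x + 511)/(x^6 - 3*x^5 - 57*x^4 + 119*x^3 + 1140*x^2 - 1200*x - 8000)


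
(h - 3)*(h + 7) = h^2 + 4*h - 21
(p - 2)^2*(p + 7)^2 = p^4 + 10*p^3 - 3*p^2 - 140*p + 196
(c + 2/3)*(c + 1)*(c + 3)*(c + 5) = c^4 + 29*c^3/3 + 29*c^2 + 91*c/3 + 10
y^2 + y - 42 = (y - 6)*(y + 7)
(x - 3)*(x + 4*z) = x^2 + 4*x*z - 3*x - 12*z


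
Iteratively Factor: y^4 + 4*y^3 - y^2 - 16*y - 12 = (y - 2)*(y^3 + 6*y^2 + 11*y + 6) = (y - 2)*(y + 3)*(y^2 + 3*y + 2) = (y - 2)*(y + 1)*(y + 3)*(y + 2)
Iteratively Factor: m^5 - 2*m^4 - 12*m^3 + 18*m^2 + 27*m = (m - 3)*(m^4 + m^3 - 9*m^2 - 9*m) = (m - 3)*(m + 3)*(m^3 - 2*m^2 - 3*m) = m*(m - 3)*(m + 3)*(m^2 - 2*m - 3) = m*(m - 3)*(m + 1)*(m + 3)*(m - 3)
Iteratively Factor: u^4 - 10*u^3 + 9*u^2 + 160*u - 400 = (u + 4)*(u^3 - 14*u^2 + 65*u - 100) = (u - 4)*(u + 4)*(u^2 - 10*u + 25) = (u - 5)*(u - 4)*(u + 4)*(u - 5)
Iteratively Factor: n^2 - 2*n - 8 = (n + 2)*(n - 4)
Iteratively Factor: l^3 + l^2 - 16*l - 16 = (l - 4)*(l^2 + 5*l + 4) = (l - 4)*(l + 1)*(l + 4)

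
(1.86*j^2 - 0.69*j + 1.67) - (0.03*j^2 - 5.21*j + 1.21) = 1.83*j^2 + 4.52*j + 0.46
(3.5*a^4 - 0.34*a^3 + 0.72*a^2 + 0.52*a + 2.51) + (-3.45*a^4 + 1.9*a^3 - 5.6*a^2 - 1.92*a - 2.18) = 0.0499999999999998*a^4 + 1.56*a^3 - 4.88*a^2 - 1.4*a + 0.33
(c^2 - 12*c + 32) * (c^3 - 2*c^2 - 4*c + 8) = c^5 - 14*c^4 + 52*c^3 - 8*c^2 - 224*c + 256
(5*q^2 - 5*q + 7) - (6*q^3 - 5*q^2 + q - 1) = -6*q^3 + 10*q^2 - 6*q + 8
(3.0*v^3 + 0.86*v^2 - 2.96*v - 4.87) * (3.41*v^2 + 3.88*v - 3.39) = 10.23*v^5 + 14.5726*v^4 - 16.9268*v^3 - 31.0069*v^2 - 8.8612*v + 16.5093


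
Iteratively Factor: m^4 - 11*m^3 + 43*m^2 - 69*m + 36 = (m - 3)*(m^3 - 8*m^2 + 19*m - 12) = (m - 3)*(m - 1)*(m^2 - 7*m + 12) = (m - 4)*(m - 3)*(m - 1)*(m - 3)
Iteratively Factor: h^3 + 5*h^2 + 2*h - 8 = (h + 4)*(h^2 + h - 2) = (h + 2)*(h + 4)*(h - 1)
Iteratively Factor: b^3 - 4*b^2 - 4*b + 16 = (b - 4)*(b^2 - 4) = (b - 4)*(b + 2)*(b - 2)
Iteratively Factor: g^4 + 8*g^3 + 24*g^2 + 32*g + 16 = (g + 2)*(g^3 + 6*g^2 + 12*g + 8) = (g + 2)^2*(g^2 + 4*g + 4) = (g + 2)^3*(g + 2)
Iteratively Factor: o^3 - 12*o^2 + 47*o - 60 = (o - 3)*(o^2 - 9*o + 20) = (o - 5)*(o - 3)*(o - 4)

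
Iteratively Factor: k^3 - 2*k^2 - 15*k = (k)*(k^2 - 2*k - 15) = k*(k + 3)*(k - 5)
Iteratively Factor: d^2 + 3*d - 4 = (d - 1)*(d + 4)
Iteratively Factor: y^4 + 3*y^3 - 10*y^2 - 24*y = (y + 4)*(y^3 - y^2 - 6*y) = y*(y + 4)*(y^2 - y - 6) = y*(y - 3)*(y + 4)*(y + 2)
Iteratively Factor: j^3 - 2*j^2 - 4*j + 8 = (j - 2)*(j^2 - 4) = (j - 2)^2*(j + 2)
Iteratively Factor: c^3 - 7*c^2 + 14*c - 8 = (c - 4)*(c^2 - 3*c + 2) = (c - 4)*(c - 2)*(c - 1)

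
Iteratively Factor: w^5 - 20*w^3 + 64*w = (w - 4)*(w^4 + 4*w^3 - 4*w^2 - 16*w) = (w - 4)*(w + 4)*(w^3 - 4*w) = w*(w - 4)*(w + 4)*(w^2 - 4) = w*(w - 4)*(w - 2)*(w + 4)*(w + 2)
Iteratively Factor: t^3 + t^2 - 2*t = (t)*(t^2 + t - 2) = t*(t - 1)*(t + 2)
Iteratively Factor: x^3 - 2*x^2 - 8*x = (x + 2)*(x^2 - 4*x) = x*(x + 2)*(x - 4)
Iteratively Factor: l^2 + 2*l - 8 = (l - 2)*(l + 4)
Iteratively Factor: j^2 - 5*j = (j - 5)*(j)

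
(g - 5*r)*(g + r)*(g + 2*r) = g^3 - 2*g^2*r - 13*g*r^2 - 10*r^3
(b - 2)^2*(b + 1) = b^3 - 3*b^2 + 4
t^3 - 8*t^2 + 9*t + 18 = (t - 6)*(t - 3)*(t + 1)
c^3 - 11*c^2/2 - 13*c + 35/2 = (c - 7)*(c - 1)*(c + 5/2)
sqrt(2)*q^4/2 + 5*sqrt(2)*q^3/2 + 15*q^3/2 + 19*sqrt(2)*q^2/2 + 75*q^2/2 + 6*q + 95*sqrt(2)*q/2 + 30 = (q + 5)*(q + sqrt(2))*(q + 6*sqrt(2))*(sqrt(2)*q/2 + 1/2)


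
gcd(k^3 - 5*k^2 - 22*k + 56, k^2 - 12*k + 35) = k - 7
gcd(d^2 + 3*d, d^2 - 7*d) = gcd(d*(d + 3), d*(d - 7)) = d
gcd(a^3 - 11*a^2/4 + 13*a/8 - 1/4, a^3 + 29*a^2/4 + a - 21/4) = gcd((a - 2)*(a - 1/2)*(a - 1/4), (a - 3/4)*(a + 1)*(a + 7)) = 1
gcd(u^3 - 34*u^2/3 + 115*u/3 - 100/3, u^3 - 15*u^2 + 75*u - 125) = u^2 - 10*u + 25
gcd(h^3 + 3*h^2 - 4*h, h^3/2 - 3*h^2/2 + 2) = 1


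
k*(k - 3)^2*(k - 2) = k^4 - 8*k^3 + 21*k^2 - 18*k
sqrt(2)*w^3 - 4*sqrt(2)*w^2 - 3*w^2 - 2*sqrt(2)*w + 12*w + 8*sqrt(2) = (w - 4)*(w - 2*sqrt(2))*(sqrt(2)*w + 1)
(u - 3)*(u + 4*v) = u^2 + 4*u*v - 3*u - 12*v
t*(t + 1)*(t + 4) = t^3 + 5*t^2 + 4*t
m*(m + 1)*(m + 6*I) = m^3 + m^2 + 6*I*m^2 + 6*I*m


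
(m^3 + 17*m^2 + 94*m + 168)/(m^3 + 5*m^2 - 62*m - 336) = (m + 4)/(m - 8)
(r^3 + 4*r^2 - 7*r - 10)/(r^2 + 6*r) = (r^3 + 4*r^2 - 7*r - 10)/(r*(r + 6))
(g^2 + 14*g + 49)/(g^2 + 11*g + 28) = (g + 7)/(g + 4)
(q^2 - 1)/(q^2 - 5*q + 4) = (q + 1)/(q - 4)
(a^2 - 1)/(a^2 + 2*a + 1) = (a - 1)/(a + 1)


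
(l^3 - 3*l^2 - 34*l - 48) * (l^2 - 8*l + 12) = l^5 - 11*l^4 + 2*l^3 + 188*l^2 - 24*l - 576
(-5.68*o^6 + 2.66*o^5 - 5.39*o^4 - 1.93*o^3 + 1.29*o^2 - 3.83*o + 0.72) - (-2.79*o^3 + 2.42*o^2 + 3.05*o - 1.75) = -5.68*o^6 + 2.66*o^5 - 5.39*o^4 + 0.86*o^3 - 1.13*o^2 - 6.88*o + 2.47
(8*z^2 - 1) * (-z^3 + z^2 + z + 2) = -8*z^5 + 8*z^4 + 9*z^3 + 15*z^2 - z - 2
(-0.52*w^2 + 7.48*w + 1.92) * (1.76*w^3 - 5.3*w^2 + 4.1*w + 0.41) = -0.9152*w^5 + 15.9208*w^4 - 38.3968*w^3 + 20.2788*w^2 + 10.9388*w + 0.7872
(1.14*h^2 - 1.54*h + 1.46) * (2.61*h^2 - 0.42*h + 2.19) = 2.9754*h^4 - 4.4982*h^3 + 6.954*h^2 - 3.9858*h + 3.1974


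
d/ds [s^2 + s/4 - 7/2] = 2*s + 1/4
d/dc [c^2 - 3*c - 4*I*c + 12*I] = 2*c - 3 - 4*I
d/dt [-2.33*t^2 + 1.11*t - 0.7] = 1.11 - 4.66*t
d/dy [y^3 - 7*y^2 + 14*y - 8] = 3*y^2 - 14*y + 14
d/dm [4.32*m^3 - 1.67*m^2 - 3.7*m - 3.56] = 12.96*m^2 - 3.34*m - 3.7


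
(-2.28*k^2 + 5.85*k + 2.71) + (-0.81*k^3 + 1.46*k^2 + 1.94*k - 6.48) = -0.81*k^3 - 0.82*k^2 + 7.79*k - 3.77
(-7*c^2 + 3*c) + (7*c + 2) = -7*c^2 + 10*c + 2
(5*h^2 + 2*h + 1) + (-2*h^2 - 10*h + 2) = 3*h^2 - 8*h + 3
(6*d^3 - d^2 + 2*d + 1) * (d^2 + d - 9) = 6*d^5 + 5*d^4 - 53*d^3 + 12*d^2 - 17*d - 9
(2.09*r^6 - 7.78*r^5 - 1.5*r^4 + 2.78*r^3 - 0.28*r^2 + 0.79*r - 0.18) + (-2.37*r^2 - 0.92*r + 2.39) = 2.09*r^6 - 7.78*r^5 - 1.5*r^4 + 2.78*r^3 - 2.65*r^2 - 0.13*r + 2.21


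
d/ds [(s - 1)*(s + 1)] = 2*s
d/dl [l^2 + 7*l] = 2*l + 7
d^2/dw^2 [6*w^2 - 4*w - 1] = 12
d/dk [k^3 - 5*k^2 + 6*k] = 3*k^2 - 10*k + 6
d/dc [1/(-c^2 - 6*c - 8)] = 2*(c + 3)/(c^2 + 6*c + 8)^2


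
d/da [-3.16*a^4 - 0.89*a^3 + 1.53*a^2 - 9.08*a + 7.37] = -12.64*a^3 - 2.67*a^2 + 3.06*a - 9.08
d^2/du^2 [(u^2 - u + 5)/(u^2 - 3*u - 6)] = 2*(2*u^3 + 33*u^2 - 63*u + 129)/(u^6 - 9*u^5 + 9*u^4 + 81*u^3 - 54*u^2 - 324*u - 216)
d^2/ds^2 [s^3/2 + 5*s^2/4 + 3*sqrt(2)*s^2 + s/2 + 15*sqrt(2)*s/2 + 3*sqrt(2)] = 3*s + 5/2 + 6*sqrt(2)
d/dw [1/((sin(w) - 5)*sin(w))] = (5 - 2*sin(w))*cos(w)/((sin(w) - 5)^2*sin(w)^2)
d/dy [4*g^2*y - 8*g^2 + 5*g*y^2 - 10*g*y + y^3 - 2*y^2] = 4*g^2 + 10*g*y - 10*g + 3*y^2 - 4*y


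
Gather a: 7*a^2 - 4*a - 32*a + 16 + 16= 7*a^2 - 36*a + 32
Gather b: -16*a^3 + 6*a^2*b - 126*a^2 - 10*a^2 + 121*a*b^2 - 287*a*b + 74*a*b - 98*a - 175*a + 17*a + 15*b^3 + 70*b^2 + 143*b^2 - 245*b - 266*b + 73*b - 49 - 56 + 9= -16*a^3 - 136*a^2 - 256*a + 15*b^3 + b^2*(121*a + 213) + b*(6*a^2 - 213*a - 438) - 96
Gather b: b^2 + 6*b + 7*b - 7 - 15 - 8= b^2 + 13*b - 30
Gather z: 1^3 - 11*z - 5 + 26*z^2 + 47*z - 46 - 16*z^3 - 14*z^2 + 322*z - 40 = -16*z^3 + 12*z^2 + 358*z - 90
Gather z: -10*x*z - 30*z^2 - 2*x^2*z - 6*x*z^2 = z^2*(-6*x - 30) + z*(-2*x^2 - 10*x)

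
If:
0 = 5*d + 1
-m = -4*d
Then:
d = -1/5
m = -4/5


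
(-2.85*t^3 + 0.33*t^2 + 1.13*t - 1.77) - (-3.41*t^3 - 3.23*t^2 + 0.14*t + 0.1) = 0.56*t^3 + 3.56*t^2 + 0.99*t - 1.87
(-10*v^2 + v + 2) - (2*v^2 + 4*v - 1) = -12*v^2 - 3*v + 3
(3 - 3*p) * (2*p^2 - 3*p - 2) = -6*p^3 + 15*p^2 - 3*p - 6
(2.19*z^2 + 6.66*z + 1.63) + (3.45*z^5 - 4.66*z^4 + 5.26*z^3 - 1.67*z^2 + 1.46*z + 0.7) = 3.45*z^5 - 4.66*z^4 + 5.26*z^3 + 0.52*z^2 + 8.12*z + 2.33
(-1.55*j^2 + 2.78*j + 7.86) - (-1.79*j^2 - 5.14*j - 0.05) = 0.24*j^2 + 7.92*j + 7.91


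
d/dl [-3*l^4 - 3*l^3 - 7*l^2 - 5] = l*(-12*l^2 - 9*l - 14)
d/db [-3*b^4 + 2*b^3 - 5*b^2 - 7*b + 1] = -12*b^3 + 6*b^2 - 10*b - 7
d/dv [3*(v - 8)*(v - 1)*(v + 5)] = 9*v^2 - 24*v - 111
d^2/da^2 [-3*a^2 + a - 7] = -6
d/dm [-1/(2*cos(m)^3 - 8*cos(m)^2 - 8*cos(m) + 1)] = 2*(-3*cos(m)^2 + 8*cos(m) + 4)*sin(m)/(2*cos(m)^3 - 8*cos(m)^2 - 8*cos(m) + 1)^2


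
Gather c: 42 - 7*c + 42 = 84 - 7*c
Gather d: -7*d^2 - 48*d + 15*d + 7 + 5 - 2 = -7*d^2 - 33*d + 10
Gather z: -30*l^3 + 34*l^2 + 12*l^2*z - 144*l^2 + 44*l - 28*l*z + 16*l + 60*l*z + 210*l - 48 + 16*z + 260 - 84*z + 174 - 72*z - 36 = -30*l^3 - 110*l^2 + 270*l + z*(12*l^2 + 32*l - 140) + 350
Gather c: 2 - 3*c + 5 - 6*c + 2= 9 - 9*c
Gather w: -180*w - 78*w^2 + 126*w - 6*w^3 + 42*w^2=-6*w^3 - 36*w^2 - 54*w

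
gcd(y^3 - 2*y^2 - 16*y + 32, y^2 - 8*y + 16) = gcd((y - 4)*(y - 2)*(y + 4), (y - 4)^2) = y - 4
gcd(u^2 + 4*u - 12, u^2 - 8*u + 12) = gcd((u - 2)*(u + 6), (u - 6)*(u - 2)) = u - 2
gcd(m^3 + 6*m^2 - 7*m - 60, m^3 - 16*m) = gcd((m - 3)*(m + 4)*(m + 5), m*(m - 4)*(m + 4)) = m + 4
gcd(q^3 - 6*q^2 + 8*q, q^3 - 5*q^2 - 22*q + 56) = q - 2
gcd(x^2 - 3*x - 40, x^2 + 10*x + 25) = x + 5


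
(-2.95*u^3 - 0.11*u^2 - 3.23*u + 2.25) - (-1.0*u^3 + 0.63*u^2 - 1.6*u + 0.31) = -1.95*u^3 - 0.74*u^2 - 1.63*u + 1.94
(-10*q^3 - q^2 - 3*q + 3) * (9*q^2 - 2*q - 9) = -90*q^5 + 11*q^4 + 65*q^3 + 42*q^2 + 21*q - 27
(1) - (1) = 0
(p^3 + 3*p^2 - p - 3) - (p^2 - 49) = p^3 + 2*p^2 - p + 46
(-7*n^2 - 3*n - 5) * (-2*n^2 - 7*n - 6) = 14*n^4 + 55*n^3 + 73*n^2 + 53*n + 30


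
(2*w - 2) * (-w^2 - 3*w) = -2*w^3 - 4*w^2 + 6*w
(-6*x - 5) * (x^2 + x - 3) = -6*x^3 - 11*x^2 + 13*x + 15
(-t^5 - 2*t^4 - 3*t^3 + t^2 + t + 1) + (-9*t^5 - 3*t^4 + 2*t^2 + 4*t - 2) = -10*t^5 - 5*t^4 - 3*t^3 + 3*t^2 + 5*t - 1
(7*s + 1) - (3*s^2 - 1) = -3*s^2 + 7*s + 2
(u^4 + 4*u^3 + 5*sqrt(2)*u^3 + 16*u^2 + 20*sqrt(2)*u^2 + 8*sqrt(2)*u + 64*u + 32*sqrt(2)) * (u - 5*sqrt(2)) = u^5 + 4*u^4 - 34*u^3 - 136*u^2 - 72*sqrt(2)*u^2 - 288*sqrt(2)*u - 80*u - 320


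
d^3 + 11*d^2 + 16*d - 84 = (d - 2)*(d + 6)*(d + 7)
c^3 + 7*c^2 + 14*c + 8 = (c + 1)*(c + 2)*(c + 4)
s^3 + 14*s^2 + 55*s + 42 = (s + 1)*(s + 6)*(s + 7)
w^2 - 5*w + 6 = (w - 3)*(w - 2)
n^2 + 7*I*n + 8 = (n - I)*(n + 8*I)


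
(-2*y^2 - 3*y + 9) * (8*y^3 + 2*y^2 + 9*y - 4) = -16*y^5 - 28*y^4 + 48*y^3 - y^2 + 93*y - 36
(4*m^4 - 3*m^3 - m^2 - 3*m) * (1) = 4*m^4 - 3*m^3 - m^2 - 3*m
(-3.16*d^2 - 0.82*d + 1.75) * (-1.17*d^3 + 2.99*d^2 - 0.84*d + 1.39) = 3.6972*d^5 - 8.489*d^4 - 1.8449*d^3 + 1.5289*d^2 - 2.6098*d + 2.4325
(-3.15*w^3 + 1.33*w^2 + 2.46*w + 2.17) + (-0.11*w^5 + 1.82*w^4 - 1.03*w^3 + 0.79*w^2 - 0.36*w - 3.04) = -0.11*w^5 + 1.82*w^4 - 4.18*w^3 + 2.12*w^2 + 2.1*w - 0.87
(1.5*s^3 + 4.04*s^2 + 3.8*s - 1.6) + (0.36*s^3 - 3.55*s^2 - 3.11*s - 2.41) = 1.86*s^3 + 0.49*s^2 + 0.69*s - 4.01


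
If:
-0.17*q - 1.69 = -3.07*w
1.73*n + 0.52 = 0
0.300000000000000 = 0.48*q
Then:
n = -0.30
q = 0.62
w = 0.59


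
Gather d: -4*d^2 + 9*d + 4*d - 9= -4*d^2 + 13*d - 9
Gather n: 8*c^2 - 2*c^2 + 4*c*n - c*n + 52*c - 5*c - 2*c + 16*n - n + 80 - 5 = 6*c^2 + 45*c + n*(3*c + 15) + 75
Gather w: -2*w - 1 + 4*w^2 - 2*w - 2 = 4*w^2 - 4*w - 3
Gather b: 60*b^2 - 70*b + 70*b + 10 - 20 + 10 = 60*b^2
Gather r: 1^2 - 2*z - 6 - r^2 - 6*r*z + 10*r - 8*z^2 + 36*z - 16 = -r^2 + r*(10 - 6*z) - 8*z^2 + 34*z - 21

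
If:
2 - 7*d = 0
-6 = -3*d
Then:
No Solution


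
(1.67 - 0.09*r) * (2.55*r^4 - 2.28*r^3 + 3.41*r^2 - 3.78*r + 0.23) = -0.2295*r^5 + 4.4637*r^4 - 4.1145*r^3 + 6.0349*r^2 - 6.3333*r + 0.3841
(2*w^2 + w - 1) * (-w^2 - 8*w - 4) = -2*w^4 - 17*w^3 - 15*w^2 + 4*w + 4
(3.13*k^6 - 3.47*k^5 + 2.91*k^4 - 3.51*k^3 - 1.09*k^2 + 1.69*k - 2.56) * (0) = 0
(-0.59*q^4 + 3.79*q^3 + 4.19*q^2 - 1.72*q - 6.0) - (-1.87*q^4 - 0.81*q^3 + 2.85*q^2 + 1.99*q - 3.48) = 1.28*q^4 + 4.6*q^3 + 1.34*q^2 - 3.71*q - 2.52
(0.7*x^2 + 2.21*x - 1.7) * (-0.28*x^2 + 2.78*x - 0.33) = -0.196*x^4 + 1.3272*x^3 + 6.3888*x^2 - 5.4553*x + 0.561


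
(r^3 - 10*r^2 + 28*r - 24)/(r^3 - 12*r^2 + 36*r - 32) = (r - 6)/(r - 8)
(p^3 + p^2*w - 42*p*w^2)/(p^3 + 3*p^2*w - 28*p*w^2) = (p - 6*w)/(p - 4*w)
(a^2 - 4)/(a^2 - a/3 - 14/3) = 3*(a - 2)/(3*a - 7)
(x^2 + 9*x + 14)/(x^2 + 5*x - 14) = (x + 2)/(x - 2)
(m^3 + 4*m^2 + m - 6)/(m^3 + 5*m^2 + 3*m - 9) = (m + 2)/(m + 3)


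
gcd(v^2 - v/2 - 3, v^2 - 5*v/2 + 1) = v - 2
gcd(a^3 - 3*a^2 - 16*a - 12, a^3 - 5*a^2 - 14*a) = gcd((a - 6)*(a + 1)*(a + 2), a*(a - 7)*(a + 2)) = a + 2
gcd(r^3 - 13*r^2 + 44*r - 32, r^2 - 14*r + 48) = r - 8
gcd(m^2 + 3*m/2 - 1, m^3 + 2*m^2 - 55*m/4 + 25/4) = m - 1/2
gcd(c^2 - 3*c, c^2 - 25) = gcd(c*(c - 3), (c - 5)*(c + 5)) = 1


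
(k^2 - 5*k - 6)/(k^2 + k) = (k - 6)/k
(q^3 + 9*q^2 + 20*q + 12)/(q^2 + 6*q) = q + 3 + 2/q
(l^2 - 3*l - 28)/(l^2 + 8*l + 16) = (l - 7)/(l + 4)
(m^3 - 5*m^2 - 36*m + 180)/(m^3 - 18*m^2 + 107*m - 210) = (m + 6)/(m - 7)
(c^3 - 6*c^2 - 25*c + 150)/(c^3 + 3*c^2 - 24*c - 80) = (c^2 - c - 30)/(c^2 + 8*c + 16)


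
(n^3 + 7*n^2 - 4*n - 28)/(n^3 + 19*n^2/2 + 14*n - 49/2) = 2*(n^2 - 4)/(2*n^2 + 5*n - 7)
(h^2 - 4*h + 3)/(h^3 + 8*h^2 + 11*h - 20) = (h - 3)/(h^2 + 9*h + 20)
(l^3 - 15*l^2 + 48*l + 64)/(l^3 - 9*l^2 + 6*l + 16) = (l - 8)/(l - 2)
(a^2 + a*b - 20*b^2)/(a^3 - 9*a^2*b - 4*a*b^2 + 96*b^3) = (a + 5*b)/(a^2 - 5*a*b - 24*b^2)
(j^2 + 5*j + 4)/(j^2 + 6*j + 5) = (j + 4)/(j + 5)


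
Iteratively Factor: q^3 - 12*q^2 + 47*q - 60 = (q - 5)*(q^2 - 7*q + 12) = (q - 5)*(q - 3)*(q - 4)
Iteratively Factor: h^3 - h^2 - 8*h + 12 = (h + 3)*(h^2 - 4*h + 4) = (h - 2)*(h + 3)*(h - 2)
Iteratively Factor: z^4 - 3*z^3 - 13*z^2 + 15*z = (z + 3)*(z^3 - 6*z^2 + 5*z) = (z - 1)*(z + 3)*(z^2 - 5*z) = z*(z - 1)*(z + 3)*(z - 5)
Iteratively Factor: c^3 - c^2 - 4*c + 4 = (c - 2)*(c^2 + c - 2) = (c - 2)*(c + 2)*(c - 1)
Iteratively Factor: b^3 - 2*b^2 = (b)*(b^2 - 2*b) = b^2*(b - 2)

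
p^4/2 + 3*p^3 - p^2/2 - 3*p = p*(p/2 + 1/2)*(p - 1)*(p + 6)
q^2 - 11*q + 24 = (q - 8)*(q - 3)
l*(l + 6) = l^2 + 6*l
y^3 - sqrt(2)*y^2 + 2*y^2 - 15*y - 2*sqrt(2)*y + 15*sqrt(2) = (y - 3)*(y + 5)*(y - sqrt(2))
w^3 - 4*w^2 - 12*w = w*(w - 6)*(w + 2)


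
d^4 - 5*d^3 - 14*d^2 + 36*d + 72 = (d - 6)*(d - 3)*(d + 2)^2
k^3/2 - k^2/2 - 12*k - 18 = (k/2 + 1)*(k - 6)*(k + 3)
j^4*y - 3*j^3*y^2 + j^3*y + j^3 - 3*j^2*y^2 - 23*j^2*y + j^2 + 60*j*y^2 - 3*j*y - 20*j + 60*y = (j - 4)*(j + 5)*(j - 3*y)*(j*y + 1)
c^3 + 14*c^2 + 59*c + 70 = (c + 2)*(c + 5)*(c + 7)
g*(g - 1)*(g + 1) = g^3 - g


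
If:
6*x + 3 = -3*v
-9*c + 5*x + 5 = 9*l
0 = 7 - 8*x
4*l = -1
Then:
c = 31/24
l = -1/4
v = -11/4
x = 7/8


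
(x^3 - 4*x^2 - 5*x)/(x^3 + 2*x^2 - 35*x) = (x + 1)/(x + 7)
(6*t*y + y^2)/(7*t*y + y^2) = (6*t + y)/(7*t + y)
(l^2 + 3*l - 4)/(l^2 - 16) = (l - 1)/(l - 4)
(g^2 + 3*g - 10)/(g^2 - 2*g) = (g + 5)/g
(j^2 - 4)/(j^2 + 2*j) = (j - 2)/j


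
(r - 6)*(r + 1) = r^2 - 5*r - 6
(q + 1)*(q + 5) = q^2 + 6*q + 5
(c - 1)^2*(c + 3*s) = c^3 + 3*c^2*s - 2*c^2 - 6*c*s + c + 3*s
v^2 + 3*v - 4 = (v - 1)*(v + 4)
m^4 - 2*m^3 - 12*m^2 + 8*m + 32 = (m - 4)*(m - 2)*(m + 2)^2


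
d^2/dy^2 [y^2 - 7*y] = 2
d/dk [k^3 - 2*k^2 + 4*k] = 3*k^2 - 4*k + 4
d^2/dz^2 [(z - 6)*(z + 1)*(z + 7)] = 6*z + 4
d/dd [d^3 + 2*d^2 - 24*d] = 3*d^2 + 4*d - 24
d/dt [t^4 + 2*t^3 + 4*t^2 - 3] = 2*t*(2*t^2 + 3*t + 4)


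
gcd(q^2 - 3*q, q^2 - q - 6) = q - 3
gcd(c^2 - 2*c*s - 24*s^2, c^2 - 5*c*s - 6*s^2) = -c + 6*s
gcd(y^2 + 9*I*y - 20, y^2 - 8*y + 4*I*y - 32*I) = y + 4*I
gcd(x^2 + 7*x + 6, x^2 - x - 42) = x + 6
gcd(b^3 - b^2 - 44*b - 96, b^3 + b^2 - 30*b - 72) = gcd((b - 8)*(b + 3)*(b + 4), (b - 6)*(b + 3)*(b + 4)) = b^2 + 7*b + 12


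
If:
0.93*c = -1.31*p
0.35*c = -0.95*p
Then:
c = 0.00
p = 0.00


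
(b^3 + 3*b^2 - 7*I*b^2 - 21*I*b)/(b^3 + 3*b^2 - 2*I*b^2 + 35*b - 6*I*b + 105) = b/(b + 5*I)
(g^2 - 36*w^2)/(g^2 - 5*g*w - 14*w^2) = (-g^2 + 36*w^2)/(-g^2 + 5*g*w + 14*w^2)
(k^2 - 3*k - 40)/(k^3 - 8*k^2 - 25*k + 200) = 1/(k - 5)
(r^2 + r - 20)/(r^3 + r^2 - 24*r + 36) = (r^2 + r - 20)/(r^3 + r^2 - 24*r + 36)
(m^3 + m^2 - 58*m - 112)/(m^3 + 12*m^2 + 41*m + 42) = (m - 8)/(m + 3)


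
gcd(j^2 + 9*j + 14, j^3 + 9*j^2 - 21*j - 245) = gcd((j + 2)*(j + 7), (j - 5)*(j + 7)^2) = j + 7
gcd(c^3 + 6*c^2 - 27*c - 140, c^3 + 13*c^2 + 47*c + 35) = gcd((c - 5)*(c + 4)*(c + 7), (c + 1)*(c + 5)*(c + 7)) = c + 7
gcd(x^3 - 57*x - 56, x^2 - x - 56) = x^2 - x - 56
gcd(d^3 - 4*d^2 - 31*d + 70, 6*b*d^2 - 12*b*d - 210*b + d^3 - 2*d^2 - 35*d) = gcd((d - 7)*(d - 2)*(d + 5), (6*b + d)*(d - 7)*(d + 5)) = d^2 - 2*d - 35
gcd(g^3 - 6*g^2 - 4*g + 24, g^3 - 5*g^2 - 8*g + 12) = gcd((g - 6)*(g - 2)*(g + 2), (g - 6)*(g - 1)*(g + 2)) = g^2 - 4*g - 12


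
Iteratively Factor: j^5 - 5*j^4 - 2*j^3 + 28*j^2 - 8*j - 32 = (j - 2)*(j^4 - 3*j^3 - 8*j^2 + 12*j + 16) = (j - 2)^2*(j^3 - j^2 - 10*j - 8) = (j - 2)^2*(j + 2)*(j^2 - 3*j - 4) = (j - 2)^2*(j + 1)*(j + 2)*(j - 4)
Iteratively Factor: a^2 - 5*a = (a)*(a - 5)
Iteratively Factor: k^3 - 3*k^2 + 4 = (k - 2)*(k^2 - k - 2) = (k - 2)*(k + 1)*(k - 2)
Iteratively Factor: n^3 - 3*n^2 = (n)*(n^2 - 3*n) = n^2*(n - 3)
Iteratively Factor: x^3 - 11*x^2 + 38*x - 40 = (x - 4)*(x^2 - 7*x + 10) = (x - 5)*(x - 4)*(x - 2)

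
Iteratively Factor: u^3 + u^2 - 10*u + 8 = (u - 1)*(u^2 + 2*u - 8) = (u - 1)*(u + 4)*(u - 2)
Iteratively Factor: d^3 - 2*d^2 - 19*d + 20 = (d + 4)*(d^2 - 6*d + 5) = (d - 5)*(d + 4)*(d - 1)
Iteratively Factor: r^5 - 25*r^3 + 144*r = (r + 4)*(r^4 - 4*r^3 - 9*r^2 + 36*r) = (r - 3)*(r + 4)*(r^3 - r^2 - 12*r) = (r - 3)*(r + 3)*(r + 4)*(r^2 - 4*r) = (r - 4)*(r - 3)*(r + 3)*(r + 4)*(r)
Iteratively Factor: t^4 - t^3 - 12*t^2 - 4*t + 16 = (t + 2)*(t^3 - 3*t^2 - 6*t + 8) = (t + 2)^2*(t^2 - 5*t + 4) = (t - 4)*(t + 2)^2*(t - 1)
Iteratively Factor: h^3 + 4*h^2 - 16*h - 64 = (h - 4)*(h^2 + 8*h + 16) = (h - 4)*(h + 4)*(h + 4)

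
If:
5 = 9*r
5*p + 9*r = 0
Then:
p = -1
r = 5/9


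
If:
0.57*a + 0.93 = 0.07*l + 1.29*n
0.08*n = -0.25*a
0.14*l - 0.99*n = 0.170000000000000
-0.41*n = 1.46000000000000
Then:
No Solution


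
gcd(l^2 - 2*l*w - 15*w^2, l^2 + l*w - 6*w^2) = l + 3*w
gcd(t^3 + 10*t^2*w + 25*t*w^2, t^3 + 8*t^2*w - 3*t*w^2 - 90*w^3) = t + 5*w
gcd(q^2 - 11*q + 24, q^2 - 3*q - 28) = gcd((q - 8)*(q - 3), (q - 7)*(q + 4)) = 1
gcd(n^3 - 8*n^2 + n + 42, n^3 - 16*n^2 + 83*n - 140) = n - 7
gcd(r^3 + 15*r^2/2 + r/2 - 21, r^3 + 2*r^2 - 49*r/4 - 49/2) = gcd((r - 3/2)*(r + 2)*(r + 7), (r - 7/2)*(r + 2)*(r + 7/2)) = r + 2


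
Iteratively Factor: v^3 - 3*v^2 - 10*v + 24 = (v + 3)*(v^2 - 6*v + 8) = (v - 2)*(v + 3)*(v - 4)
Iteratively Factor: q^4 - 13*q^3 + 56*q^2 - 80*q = (q - 4)*(q^3 - 9*q^2 + 20*q) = q*(q - 4)*(q^2 - 9*q + 20) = q*(q - 4)^2*(q - 5)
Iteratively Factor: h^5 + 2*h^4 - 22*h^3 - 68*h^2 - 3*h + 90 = (h + 2)*(h^4 - 22*h^2 - 24*h + 45) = (h - 5)*(h + 2)*(h^3 + 5*h^2 + 3*h - 9) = (h - 5)*(h + 2)*(h + 3)*(h^2 + 2*h - 3) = (h - 5)*(h + 2)*(h + 3)^2*(h - 1)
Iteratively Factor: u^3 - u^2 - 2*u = (u)*(u^2 - u - 2) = u*(u - 2)*(u + 1)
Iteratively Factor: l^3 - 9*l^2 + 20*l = (l - 5)*(l^2 - 4*l) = (l - 5)*(l - 4)*(l)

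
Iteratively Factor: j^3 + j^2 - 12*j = (j - 3)*(j^2 + 4*j) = (j - 3)*(j + 4)*(j)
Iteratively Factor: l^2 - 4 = (l + 2)*(l - 2)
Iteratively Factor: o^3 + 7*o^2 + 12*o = (o + 4)*(o^2 + 3*o) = (o + 3)*(o + 4)*(o)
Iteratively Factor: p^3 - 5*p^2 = (p)*(p^2 - 5*p) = p*(p - 5)*(p)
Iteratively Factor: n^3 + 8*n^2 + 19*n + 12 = (n + 1)*(n^2 + 7*n + 12) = (n + 1)*(n + 3)*(n + 4)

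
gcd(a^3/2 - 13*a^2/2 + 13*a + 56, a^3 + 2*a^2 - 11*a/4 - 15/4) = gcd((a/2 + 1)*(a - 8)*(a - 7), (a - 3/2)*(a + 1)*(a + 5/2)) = 1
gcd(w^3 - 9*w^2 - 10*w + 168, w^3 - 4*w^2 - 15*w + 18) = w - 6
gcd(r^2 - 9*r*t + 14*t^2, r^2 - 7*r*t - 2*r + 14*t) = r - 7*t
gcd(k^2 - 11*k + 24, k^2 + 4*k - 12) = 1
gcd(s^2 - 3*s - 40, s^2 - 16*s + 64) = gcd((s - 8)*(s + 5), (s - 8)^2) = s - 8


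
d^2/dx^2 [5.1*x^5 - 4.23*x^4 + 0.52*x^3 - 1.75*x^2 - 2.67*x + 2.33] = 102.0*x^3 - 50.76*x^2 + 3.12*x - 3.5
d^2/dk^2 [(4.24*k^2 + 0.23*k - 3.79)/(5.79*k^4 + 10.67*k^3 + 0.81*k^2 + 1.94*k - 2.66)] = (852.853103999999*k^8 + 1664.191908*k^7 - 1388.110636*k^6 - 7432.237554*k^5 - 4460.72346*k^4 + 1038.688714*k^3 - 1052.940942*k^2 - 678.171516*k + 17.514916)/(194.104539*k^12 + 1073.106441*k^11 + 2059.018956*k^10 + 1710.125423*k^9 + 739.638018*k^8 - 247.804833*k^7 - 816.858825*k^6 - 192.91845*k^5 - 203.555766*k^4 + 208.711796*k^3 - 12.83982*k^2 + 41.179992*k - 18.821096)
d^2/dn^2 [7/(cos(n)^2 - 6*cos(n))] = 7*(-2*(1 - cos(2*n))^2 - 45*cos(n) - 38*cos(2*n) + 9*cos(3*n) + 114)/(2*(cos(n) - 6)^3*cos(n)^3)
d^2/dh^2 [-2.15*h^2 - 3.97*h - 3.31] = -4.30000000000000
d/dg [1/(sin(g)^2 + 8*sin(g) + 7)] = -2*(sin(g) + 4)*cos(g)/(sin(g)^2 + 8*sin(g) + 7)^2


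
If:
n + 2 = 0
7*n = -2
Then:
No Solution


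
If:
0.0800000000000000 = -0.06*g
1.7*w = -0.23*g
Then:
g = -1.33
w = 0.18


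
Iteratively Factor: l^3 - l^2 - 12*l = (l)*(l^2 - l - 12) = l*(l + 3)*(l - 4)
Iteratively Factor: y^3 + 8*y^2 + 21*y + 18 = (y + 2)*(y^2 + 6*y + 9) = (y + 2)*(y + 3)*(y + 3)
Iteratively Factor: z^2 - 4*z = (z - 4)*(z)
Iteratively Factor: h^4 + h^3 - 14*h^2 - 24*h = (h + 2)*(h^3 - h^2 - 12*h) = (h + 2)*(h + 3)*(h^2 - 4*h) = (h - 4)*(h + 2)*(h + 3)*(h)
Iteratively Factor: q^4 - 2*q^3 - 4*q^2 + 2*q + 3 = (q + 1)*(q^3 - 3*q^2 - q + 3) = (q + 1)^2*(q^2 - 4*q + 3) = (q - 1)*(q + 1)^2*(q - 3)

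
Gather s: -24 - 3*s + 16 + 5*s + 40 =2*s + 32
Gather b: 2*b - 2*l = 2*b - 2*l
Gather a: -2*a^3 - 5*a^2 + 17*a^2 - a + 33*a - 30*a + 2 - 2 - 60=-2*a^3 + 12*a^2 + 2*a - 60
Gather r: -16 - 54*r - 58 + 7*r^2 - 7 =7*r^2 - 54*r - 81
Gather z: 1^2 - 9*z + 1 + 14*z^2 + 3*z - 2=14*z^2 - 6*z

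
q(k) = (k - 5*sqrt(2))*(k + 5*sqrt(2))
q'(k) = 2*k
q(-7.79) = 10.68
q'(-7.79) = -15.58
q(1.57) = -47.54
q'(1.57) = 3.14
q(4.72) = -27.72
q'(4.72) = 9.44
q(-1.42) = -47.98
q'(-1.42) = -2.84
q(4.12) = -33.03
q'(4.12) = 8.24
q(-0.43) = -49.82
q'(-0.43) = -0.86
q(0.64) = -49.59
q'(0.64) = 1.28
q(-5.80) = -16.36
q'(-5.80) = -11.60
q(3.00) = -41.00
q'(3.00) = 6.00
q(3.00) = -41.00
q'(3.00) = 6.00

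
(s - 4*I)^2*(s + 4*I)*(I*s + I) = I*s^4 + 4*s^3 + I*s^3 + 4*s^2 + 16*I*s^2 + 64*s + 16*I*s + 64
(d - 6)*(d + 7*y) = d^2 + 7*d*y - 6*d - 42*y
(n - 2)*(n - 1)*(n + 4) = n^3 + n^2 - 10*n + 8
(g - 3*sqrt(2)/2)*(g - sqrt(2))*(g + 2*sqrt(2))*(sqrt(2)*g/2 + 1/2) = sqrt(2)*g^4/2 - 15*sqrt(2)*g^2/4 + 5*g/2 + 3*sqrt(2)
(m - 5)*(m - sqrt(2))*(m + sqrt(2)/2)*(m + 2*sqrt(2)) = m^4 - 5*m^3 + 3*sqrt(2)*m^3/2 - 15*sqrt(2)*m^2/2 - 3*m^2 - 2*sqrt(2)*m + 15*m + 10*sqrt(2)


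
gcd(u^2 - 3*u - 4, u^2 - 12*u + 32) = u - 4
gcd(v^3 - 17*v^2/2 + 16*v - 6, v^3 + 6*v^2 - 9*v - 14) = v - 2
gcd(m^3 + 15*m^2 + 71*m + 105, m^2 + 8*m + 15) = m^2 + 8*m + 15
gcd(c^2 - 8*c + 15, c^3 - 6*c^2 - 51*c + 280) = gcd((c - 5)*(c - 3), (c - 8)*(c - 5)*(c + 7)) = c - 5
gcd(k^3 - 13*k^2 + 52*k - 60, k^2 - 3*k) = 1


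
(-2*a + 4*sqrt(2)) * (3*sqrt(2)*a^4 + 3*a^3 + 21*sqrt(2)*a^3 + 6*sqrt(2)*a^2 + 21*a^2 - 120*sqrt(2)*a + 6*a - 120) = -6*sqrt(2)*a^5 - 42*sqrt(2)*a^4 + 18*a^4 + 126*a^3 + 36*a^2 + 324*sqrt(2)*a^2 - 720*a + 24*sqrt(2)*a - 480*sqrt(2)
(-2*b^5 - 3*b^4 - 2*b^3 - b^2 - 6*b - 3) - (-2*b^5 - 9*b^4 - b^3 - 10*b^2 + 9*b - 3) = 6*b^4 - b^3 + 9*b^2 - 15*b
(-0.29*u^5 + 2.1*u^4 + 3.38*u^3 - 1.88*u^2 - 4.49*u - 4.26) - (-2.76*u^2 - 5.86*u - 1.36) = -0.29*u^5 + 2.1*u^4 + 3.38*u^3 + 0.88*u^2 + 1.37*u - 2.9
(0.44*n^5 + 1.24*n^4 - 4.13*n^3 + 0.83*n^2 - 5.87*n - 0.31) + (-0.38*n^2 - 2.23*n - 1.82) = 0.44*n^5 + 1.24*n^4 - 4.13*n^3 + 0.45*n^2 - 8.1*n - 2.13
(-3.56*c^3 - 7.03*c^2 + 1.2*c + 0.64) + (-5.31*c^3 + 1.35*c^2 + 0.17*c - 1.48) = -8.87*c^3 - 5.68*c^2 + 1.37*c - 0.84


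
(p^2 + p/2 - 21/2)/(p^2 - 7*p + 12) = (p + 7/2)/(p - 4)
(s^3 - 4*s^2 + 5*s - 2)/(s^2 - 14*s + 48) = (s^3 - 4*s^2 + 5*s - 2)/(s^2 - 14*s + 48)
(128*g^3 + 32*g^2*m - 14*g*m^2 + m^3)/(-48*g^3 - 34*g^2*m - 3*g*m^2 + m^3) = (-8*g + m)/(3*g + m)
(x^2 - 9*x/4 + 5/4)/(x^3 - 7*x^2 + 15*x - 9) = (x - 5/4)/(x^2 - 6*x + 9)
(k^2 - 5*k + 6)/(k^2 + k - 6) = (k - 3)/(k + 3)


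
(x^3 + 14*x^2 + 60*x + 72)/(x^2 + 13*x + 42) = (x^2 + 8*x + 12)/(x + 7)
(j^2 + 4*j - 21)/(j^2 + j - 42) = (j - 3)/(j - 6)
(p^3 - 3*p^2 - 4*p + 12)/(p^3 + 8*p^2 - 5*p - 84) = (p^2 - 4)/(p^2 + 11*p + 28)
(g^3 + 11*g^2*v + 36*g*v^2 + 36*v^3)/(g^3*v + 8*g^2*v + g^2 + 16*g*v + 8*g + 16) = (g^3 + 11*g^2*v + 36*g*v^2 + 36*v^3)/(g^3*v + 8*g^2*v + g^2 + 16*g*v + 8*g + 16)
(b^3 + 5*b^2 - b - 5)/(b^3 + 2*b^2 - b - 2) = (b + 5)/(b + 2)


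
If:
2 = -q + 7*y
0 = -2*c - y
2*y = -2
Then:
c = 1/2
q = -9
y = -1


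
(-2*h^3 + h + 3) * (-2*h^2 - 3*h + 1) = 4*h^5 + 6*h^4 - 4*h^3 - 9*h^2 - 8*h + 3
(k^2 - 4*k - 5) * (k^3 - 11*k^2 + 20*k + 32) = k^5 - 15*k^4 + 59*k^3 + 7*k^2 - 228*k - 160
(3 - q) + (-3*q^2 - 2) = -3*q^2 - q + 1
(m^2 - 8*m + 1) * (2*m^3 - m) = 2*m^5 - 16*m^4 + m^3 + 8*m^2 - m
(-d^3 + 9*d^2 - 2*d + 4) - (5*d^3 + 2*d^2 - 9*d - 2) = -6*d^3 + 7*d^2 + 7*d + 6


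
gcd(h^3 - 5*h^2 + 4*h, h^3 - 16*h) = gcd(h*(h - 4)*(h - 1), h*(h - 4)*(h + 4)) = h^2 - 4*h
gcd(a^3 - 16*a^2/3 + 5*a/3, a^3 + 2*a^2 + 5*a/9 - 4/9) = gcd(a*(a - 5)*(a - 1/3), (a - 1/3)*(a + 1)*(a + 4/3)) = a - 1/3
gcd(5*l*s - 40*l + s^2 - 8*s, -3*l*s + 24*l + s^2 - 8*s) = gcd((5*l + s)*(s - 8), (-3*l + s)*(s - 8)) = s - 8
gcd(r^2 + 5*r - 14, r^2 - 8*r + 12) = r - 2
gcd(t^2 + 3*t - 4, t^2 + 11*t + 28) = t + 4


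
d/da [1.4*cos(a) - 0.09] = -1.4*sin(a)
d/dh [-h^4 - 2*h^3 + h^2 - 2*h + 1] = -4*h^3 - 6*h^2 + 2*h - 2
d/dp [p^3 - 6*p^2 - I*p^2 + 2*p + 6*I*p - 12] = 3*p^2 - 12*p - 2*I*p + 2 + 6*I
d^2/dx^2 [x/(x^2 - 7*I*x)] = 2/(x^3 - 21*I*x^2 - 147*x + 343*I)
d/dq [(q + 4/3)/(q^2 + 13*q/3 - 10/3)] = (9*q^2 + 39*q - (3*q + 4)*(6*q + 13) - 30)/(3*q^2 + 13*q - 10)^2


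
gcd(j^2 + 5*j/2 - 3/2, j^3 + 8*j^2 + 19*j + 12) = j + 3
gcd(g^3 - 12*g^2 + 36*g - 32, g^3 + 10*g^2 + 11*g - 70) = g - 2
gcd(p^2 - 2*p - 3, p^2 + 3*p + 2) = p + 1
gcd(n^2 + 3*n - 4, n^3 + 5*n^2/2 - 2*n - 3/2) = n - 1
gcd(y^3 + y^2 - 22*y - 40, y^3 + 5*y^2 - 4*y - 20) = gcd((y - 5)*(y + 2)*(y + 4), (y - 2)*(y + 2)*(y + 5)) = y + 2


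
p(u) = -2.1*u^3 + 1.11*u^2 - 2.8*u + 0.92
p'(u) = -6.3*u^2 + 2.22*u - 2.8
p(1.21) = -4.56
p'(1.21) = -9.34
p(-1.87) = 23.77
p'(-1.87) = -28.98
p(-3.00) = 76.01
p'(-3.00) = -66.16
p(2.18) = -21.67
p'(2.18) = -27.90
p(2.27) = -24.28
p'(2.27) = -30.22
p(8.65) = -1299.40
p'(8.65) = -454.98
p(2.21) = -22.51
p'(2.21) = -28.66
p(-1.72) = 19.71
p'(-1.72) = -25.26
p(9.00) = -1465.27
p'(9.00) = -493.12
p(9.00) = -1465.27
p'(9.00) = -493.12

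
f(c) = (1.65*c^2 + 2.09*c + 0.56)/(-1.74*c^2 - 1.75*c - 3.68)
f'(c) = (3.3*c + 2.09)/(-1.74*c^2 - 1.75*c - 3.68) + (3.48*c + 1.75)*(1.65*c^2 + 2.09*c + 0.56)/(-1.74*c^2 - 1.75*c - 3.68)^2 = (0.749099999999999*c^2 - 10.1952*c - 6.7112)/(3.0276*c^4 + 6.09*c^3 + 15.8689*c^2 + 12.88*c + 13.5424)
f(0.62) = -0.46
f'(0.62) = -0.43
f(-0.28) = -0.03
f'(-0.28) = -0.34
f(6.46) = -0.95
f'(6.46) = -0.01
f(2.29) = -0.83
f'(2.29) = -0.09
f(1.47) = -0.72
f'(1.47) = -0.20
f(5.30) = -0.94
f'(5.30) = -0.01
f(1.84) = -0.78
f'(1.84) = -0.14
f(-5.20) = -0.82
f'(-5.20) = 0.04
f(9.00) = -0.95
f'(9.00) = -0.00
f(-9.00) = -0.90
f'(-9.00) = 0.01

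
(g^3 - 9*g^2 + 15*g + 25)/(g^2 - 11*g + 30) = (g^2 - 4*g - 5)/(g - 6)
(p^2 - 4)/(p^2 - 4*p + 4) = (p + 2)/(p - 2)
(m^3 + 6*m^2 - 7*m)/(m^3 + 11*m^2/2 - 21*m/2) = 2*(m - 1)/(2*m - 3)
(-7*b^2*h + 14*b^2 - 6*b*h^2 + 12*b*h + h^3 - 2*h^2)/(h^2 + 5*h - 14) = (-7*b^2 - 6*b*h + h^2)/(h + 7)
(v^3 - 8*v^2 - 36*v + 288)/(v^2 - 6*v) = v - 2 - 48/v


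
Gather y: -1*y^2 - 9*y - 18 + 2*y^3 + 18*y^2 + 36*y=2*y^3 + 17*y^2 + 27*y - 18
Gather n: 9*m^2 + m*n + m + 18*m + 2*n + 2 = 9*m^2 + 19*m + n*(m + 2) + 2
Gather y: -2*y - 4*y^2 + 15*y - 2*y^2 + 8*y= -6*y^2 + 21*y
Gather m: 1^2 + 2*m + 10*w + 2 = 2*m + 10*w + 3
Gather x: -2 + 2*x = 2*x - 2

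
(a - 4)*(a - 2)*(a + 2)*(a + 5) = a^4 + a^3 - 24*a^2 - 4*a + 80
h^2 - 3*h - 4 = (h - 4)*(h + 1)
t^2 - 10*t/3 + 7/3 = (t - 7/3)*(t - 1)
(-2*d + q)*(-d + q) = 2*d^2 - 3*d*q + q^2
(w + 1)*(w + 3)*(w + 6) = w^3 + 10*w^2 + 27*w + 18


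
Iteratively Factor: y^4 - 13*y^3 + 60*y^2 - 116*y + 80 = (y - 2)*(y^3 - 11*y^2 + 38*y - 40) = (y - 4)*(y - 2)*(y^2 - 7*y + 10) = (y - 4)*(y - 2)^2*(y - 5)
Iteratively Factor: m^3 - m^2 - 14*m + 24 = (m - 3)*(m^2 + 2*m - 8) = (m - 3)*(m + 4)*(m - 2)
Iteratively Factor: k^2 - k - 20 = (k + 4)*(k - 5)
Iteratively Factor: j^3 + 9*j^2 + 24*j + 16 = (j + 4)*(j^2 + 5*j + 4) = (j + 4)^2*(j + 1)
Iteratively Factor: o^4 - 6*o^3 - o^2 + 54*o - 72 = (o - 2)*(o^3 - 4*o^2 - 9*o + 36) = (o - 3)*(o - 2)*(o^2 - o - 12) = (o - 3)*(o - 2)*(o + 3)*(o - 4)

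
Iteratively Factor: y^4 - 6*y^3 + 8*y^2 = (y - 4)*(y^3 - 2*y^2) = y*(y - 4)*(y^2 - 2*y) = y*(y - 4)*(y - 2)*(y)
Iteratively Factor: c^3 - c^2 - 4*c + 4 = (c + 2)*(c^2 - 3*c + 2) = (c - 1)*(c + 2)*(c - 2)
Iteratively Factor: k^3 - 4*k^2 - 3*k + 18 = (k - 3)*(k^2 - k - 6) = (k - 3)^2*(k + 2)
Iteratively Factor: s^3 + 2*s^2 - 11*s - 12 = (s + 4)*(s^2 - 2*s - 3) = (s - 3)*(s + 4)*(s + 1)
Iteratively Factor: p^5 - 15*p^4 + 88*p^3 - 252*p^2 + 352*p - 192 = (p - 2)*(p^4 - 13*p^3 + 62*p^2 - 128*p + 96) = (p - 4)*(p - 2)*(p^3 - 9*p^2 + 26*p - 24) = (p - 4)*(p - 2)^2*(p^2 - 7*p + 12) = (p - 4)*(p - 3)*(p - 2)^2*(p - 4)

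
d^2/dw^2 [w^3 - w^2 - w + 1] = 6*w - 2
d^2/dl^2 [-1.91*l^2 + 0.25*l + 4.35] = -3.82000000000000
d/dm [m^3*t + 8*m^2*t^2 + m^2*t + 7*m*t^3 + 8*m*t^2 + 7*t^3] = t*(3*m^2 + 16*m*t + 2*m + 7*t^2 + 8*t)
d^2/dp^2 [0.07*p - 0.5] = 0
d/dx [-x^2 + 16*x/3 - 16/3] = 16/3 - 2*x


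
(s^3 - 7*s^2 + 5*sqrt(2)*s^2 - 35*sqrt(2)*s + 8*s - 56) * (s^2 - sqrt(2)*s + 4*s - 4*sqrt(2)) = s^5 - 3*s^4 + 4*sqrt(2)*s^4 - 30*s^3 - 12*sqrt(2)*s^3 - 120*sqrt(2)*s^2 + 6*s^2 + 24*sqrt(2)*s + 56*s + 224*sqrt(2)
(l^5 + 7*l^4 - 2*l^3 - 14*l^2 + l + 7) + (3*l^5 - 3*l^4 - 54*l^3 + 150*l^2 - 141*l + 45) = 4*l^5 + 4*l^4 - 56*l^3 + 136*l^2 - 140*l + 52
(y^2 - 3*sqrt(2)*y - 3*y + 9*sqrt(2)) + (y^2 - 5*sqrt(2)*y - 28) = 2*y^2 - 8*sqrt(2)*y - 3*y - 28 + 9*sqrt(2)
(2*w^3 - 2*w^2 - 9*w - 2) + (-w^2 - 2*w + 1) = 2*w^3 - 3*w^2 - 11*w - 1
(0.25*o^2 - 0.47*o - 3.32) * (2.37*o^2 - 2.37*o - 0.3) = 0.5925*o^4 - 1.7064*o^3 - 6.8295*o^2 + 8.0094*o + 0.996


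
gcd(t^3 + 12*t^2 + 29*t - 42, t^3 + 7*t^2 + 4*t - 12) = t^2 + 5*t - 6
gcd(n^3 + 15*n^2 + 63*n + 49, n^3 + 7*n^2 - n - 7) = n^2 + 8*n + 7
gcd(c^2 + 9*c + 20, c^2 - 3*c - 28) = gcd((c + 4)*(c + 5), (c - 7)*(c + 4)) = c + 4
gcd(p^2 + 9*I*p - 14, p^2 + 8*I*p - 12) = p + 2*I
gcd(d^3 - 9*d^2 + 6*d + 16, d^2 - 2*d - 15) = 1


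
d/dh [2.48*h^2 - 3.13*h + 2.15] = 4.96*h - 3.13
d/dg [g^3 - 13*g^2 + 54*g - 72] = 3*g^2 - 26*g + 54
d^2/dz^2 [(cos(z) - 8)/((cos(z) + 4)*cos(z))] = (36*sin(z)^4/cos(z)^3 + sin(z)^2 + 97 + 152/cos(z) - 192/cos(z)^2 - 292/cos(z)^3)/(cos(z) + 4)^3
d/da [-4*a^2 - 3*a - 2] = -8*a - 3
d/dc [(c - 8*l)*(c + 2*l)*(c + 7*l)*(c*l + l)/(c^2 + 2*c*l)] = 2*c*l - l^2 + l + 56*l^3/c^2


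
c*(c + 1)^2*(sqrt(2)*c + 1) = sqrt(2)*c^4 + c^3 + 2*sqrt(2)*c^3 + sqrt(2)*c^2 + 2*c^2 + c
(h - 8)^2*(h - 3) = h^3 - 19*h^2 + 112*h - 192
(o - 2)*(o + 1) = o^2 - o - 2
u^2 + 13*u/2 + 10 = (u + 5/2)*(u + 4)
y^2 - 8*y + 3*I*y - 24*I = (y - 8)*(y + 3*I)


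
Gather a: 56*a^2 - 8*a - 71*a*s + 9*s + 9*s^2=56*a^2 + a*(-71*s - 8) + 9*s^2 + 9*s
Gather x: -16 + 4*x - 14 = 4*x - 30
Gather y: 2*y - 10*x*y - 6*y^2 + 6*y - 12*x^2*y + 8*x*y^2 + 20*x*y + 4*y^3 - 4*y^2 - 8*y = 4*y^3 + y^2*(8*x - 10) + y*(-12*x^2 + 10*x)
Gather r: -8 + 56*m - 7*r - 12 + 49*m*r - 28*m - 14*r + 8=28*m + r*(49*m - 21) - 12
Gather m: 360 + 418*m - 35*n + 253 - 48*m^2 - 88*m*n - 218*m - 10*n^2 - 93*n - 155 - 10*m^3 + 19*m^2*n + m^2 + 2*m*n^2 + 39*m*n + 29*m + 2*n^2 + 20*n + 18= -10*m^3 + m^2*(19*n - 47) + m*(2*n^2 - 49*n + 229) - 8*n^2 - 108*n + 476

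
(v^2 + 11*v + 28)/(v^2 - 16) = (v + 7)/(v - 4)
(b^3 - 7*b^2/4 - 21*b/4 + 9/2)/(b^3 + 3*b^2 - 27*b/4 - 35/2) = (4*b^2 - 15*b + 9)/(4*b^2 + 4*b - 35)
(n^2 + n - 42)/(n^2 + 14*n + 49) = (n - 6)/(n + 7)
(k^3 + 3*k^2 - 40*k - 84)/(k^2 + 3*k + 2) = (k^2 + k - 42)/(k + 1)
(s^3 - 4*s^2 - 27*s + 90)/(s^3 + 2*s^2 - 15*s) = (s - 6)/s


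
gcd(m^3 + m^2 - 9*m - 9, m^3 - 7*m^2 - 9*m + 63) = m^2 - 9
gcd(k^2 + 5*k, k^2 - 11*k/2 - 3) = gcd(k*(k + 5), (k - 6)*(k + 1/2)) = 1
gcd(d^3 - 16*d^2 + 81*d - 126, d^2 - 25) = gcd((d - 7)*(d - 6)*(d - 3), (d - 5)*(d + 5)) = 1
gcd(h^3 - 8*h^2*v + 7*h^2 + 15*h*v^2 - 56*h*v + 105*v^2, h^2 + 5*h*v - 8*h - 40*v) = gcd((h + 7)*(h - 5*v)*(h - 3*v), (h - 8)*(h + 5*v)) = 1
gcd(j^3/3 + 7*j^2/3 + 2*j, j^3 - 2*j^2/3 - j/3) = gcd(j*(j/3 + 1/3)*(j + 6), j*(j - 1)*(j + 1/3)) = j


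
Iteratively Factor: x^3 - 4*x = (x + 2)*(x^2 - 2*x) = x*(x + 2)*(x - 2)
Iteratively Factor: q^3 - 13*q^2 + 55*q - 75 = (q - 5)*(q^2 - 8*q + 15) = (q - 5)^2*(q - 3)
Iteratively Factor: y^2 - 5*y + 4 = (y - 4)*(y - 1)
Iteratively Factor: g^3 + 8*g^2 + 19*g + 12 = (g + 3)*(g^2 + 5*g + 4) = (g + 1)*(g + 3)*(g + 4)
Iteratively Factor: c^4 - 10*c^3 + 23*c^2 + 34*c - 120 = (c - 4)*(c^3 - 6*c^2 - c + 30) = (c - 5)*(c - 4)*(c^2 - c - 6) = (c - 5)*(c - 4)*(c - 3)*(c + 2)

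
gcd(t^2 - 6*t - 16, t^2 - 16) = 1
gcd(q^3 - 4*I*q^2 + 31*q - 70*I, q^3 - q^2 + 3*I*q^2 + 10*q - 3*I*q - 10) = q^2 + 3*I*q + 10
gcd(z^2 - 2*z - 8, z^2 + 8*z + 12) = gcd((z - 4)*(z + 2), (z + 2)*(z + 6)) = z + 2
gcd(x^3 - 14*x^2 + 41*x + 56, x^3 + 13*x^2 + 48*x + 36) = x + 1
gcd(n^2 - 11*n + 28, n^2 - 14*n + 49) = n - 7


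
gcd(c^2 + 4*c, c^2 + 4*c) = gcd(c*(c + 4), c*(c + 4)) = c^2 + 4*c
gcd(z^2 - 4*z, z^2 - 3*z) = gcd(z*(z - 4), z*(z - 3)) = z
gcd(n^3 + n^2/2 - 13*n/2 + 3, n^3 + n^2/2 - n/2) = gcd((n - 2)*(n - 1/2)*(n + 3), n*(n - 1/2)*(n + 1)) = n - 1/2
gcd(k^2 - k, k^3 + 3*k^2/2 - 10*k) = k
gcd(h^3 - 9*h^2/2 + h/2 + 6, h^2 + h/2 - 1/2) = h + 1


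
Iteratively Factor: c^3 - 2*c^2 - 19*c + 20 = (c - 5)*(c^2 + 3*c - 4) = (c - 5)*(c - 1)*(c + 4)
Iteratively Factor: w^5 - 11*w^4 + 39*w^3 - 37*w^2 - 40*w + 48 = (w - 3)*(w^4 - 8*w^3 + 15*w^2 + 8*w - 16) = (w - 3)*(w - 1)*(w^3 - 7*w^2 + 8*w + 16) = (w - 4)*(w - 3)*(w - 1)*(w^2 - 3*w - 4) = (w - 4)*(w - 3)*(w - 1)*(w + 1)*(w - 4)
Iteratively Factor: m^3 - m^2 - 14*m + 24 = (m - 2)*(m^2 + m - 12) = (m - 3)*(m - 2)*(m + 4)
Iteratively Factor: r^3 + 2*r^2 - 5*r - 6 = (r + 3)*(r^2 - r - 2) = (r - 2)*(r + 3)*(r + 1)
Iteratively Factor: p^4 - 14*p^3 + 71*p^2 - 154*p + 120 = (p - 5)*(p^3 - 9*p^2 + 26*p - 24) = (p - 5)*(p - 3)*(p^2 - 6*p + 8) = (p - 5)*(p - 4)*(p - 3)*(p - 2)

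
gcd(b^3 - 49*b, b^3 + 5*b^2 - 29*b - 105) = b + 7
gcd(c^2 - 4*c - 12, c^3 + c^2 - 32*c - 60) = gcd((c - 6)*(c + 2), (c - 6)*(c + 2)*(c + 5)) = c^2 - 4*c - 12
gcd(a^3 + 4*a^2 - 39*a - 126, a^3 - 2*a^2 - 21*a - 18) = a^2 - 3*a - 18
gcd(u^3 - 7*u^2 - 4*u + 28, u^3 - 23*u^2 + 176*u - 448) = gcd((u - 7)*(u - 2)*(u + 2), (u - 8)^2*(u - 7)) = u - 7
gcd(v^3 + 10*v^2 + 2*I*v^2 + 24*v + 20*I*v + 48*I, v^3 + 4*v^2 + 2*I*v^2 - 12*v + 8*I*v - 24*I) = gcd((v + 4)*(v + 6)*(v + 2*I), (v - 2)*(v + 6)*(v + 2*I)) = v^2 + v*(6 + 2*I) + 12*I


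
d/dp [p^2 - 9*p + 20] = 2*p - 9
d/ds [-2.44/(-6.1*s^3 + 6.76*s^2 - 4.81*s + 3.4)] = (-44.652*s^2 + 32.9888*s - 11.7364)/(6.1*s^3 - 6.76*s^2 + 4.81*s - 3.4)^2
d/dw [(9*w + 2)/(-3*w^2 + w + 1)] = (-27*w^2 + 9*w + (6*w - 1)*(9*w + 2) + 9)/(-3*w^2 + w + 1)^2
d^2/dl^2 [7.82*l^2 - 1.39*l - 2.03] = 15.6400000000000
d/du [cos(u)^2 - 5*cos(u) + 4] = (5 - 2*cos(u))*sin(u)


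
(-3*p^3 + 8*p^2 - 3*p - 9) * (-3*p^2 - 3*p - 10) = 9*p^5 - 15*p^4 + 15*p^3 - 44*p^2 + 57*p + 90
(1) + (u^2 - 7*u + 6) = u^2 - 7*u + 7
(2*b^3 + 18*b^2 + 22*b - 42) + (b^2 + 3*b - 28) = 2*b^3 + 19*b^2 + 25*b - 70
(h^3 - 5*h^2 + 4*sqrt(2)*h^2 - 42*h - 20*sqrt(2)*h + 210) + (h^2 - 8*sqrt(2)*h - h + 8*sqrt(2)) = h^3 - 4*h^2 + 4*sqrt(2)*h^2 - 43*h - 28*sqrt(2)*h + 8*sqrt(2) + 210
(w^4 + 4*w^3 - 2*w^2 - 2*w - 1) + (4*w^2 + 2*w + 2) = w^4 + 4*w^3 + 2*w^2 + 1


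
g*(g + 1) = g^2 + g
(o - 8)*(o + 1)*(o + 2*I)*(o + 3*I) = o^4 - 7*o^3 + 5*I*o^3 - 14*o^2 - 35*I*o^2 + 42*o - 40*I*o + 48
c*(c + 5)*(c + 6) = c^3 + 11*c^2 + 30*c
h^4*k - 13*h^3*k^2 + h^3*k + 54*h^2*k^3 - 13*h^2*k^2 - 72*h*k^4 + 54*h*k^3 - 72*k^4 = (h - 6*k)*(h - 4*k)*(h - 3*k)*(h*k + k)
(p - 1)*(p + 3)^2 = p^3 + 5*p^2 + 3*p - 9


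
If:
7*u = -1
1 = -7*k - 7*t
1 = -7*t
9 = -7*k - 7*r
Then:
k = 0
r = -9/7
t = -1/7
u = -1/7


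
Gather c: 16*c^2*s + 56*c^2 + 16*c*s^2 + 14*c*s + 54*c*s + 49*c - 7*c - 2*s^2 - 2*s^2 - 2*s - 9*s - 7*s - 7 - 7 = c^2*(16*s + 56) + c*(16*s^2 + 68*s + 42) - 4*s^2 - 18*s - 14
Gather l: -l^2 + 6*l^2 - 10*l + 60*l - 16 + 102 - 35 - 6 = 5*l^2 + 50*l + 45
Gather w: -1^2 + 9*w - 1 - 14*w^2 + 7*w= -14*w^2 + 16*w - 2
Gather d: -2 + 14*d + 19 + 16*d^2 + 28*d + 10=16*d^2 + 42*d + 27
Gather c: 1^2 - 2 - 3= -4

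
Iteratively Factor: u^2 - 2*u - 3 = (u - 3)*(u + 1)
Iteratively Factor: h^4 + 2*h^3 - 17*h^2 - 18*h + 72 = (h + 4)*(h^3 - 2*h^2 - 9*h + 18) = (h + 3)*(h + 4)*(h^2 - 5*h + 6) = (h - 3)*(h + 3)*(h + 4)*(h - 2)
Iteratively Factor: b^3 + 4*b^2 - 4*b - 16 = (b + 2)*(b^2 + 2*b - 8) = (b - 2)*(b + 2)*(b + 4)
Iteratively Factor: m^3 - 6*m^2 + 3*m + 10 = (m + 1)*(m^2 - 7*m + 10) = (m - 5)*(m + 1)*(m - 2)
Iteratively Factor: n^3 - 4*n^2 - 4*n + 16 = (n - 2)*(n^2 - 2*n - 8) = (n - 2)*(n + 2)*(n - 4)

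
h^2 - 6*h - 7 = (h - 7)*(h + 1)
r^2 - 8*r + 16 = (r - 4)^2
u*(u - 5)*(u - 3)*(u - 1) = u^4 - 9*u^3 + 23*u^2 - 15*u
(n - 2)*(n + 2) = n^2 - 4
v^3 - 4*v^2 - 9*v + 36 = (v - 4)*(v - 3)*(v + 3)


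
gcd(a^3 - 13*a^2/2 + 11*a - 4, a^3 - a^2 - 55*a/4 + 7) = a^2 - 9*a/2 + 2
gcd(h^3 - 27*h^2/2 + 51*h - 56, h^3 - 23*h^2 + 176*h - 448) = h - 8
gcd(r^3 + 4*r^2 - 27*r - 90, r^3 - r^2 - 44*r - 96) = r + 3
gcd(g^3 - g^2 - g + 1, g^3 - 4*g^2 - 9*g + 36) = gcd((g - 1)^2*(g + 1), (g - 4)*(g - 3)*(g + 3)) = 1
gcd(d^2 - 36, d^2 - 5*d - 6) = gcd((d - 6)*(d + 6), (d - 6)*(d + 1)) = d - 6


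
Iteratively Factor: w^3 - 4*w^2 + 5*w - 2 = (w - 1)*(w^2 - 3*w + 2) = (w - 1)^2*(w - 2)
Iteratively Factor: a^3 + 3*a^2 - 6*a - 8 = (a + 4)*(a^2 - a - 2) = (a - 2)*(a + 4)*(a + 1)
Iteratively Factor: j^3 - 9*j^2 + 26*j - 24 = (j - 4)*(j^2 - 5*j + 6) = (j - 4)*(j - 2)*(j - 3)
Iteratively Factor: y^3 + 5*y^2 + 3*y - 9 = (y + 3)*(y^2 + 2*y - 3) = (y + 3)^2*(y - 1)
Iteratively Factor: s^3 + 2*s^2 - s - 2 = (s + 2)*(s^2 - 1) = (s + 1)*(s + 2)*(s - 1)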